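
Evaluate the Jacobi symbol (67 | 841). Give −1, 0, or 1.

Reciprocity: 67 ≡ 3 and 841 ≡ 1 (mod 4), so (67/841) = +(841/67).
Reduce top mod 67: now compute (37/67).
Reciprocity: 37 ≡ 1 and 67 ≡ 3 (mod 4), so (37/67) = +(67/37).
Reduce top mod 37: now compute (30/37).
Pull out 2: since 37 ≡ 5 (mod 8), (2/37) = -1.
Reciprocity: 15 ≡ 3 and 37 ≡ 1 (mod 4), so (15/37) = +(37/15).
Reduce top mod 15: now compute (7/15).
Reciprocity: 7 ≡ 3 and 15 ≡ 3 (mod 4), so (7/15) = −(15/7).
Reduce top mod 7: now compute (1/7).
Reached (1/7) = 1. Collecting the sign flips along the way, the symbol is +1.

1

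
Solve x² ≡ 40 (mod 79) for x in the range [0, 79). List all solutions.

35, 44

Since 79 ≡ 3 (mod 4), a square root of 40 is 40^((79+1)/4) = 40^20 mod 79.
Repeated squaring: 40^2≡20, 40^4≡5, 40^8≡25, 40^16≡72 (mod 79).
40^20 = 40^(16+4) ≡ 44 (mod 79).
Check: 44² = 1936 ≡ 40 (mod 79). The two roots are 35 and 44.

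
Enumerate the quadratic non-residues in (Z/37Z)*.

2,5,6,8,13,14,15,17,18,19,20,22,23,24,29,31,32,35

Square k = 1,…,18 (k and 37−k give the same square):
1²=1, 2²=4, 3²=9, 4²=16, 5²=25, 6²=36, 7²≡12, 8²≡27, 9²≡7, 10²≡26, 11²≡10, 12²≡33, 13²≡21, 14²≡11, 15²≡3, 16²≡34, 17²≡30, 18²≡28 (mod 37).
The residues are {1, 3, 4, 7, 9, 10, 11, 12, 16, 21, 25, 26, 27, 28, 30, 33, 34, 36}; the non-residues are the remaining 18 nonzero classes.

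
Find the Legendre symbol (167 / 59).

First reduce: 167 ≡ 49 (mod 59).
Reciprocity: 49 ≡ 1 and 59 ≡ 3 (mod 4), so (49/59) = +(59/49).
Reduce top mod 49: now compute (10/49).
Pull out 2: since 49 ≡ 1 (mod 8), (2/49) = +1.
Reciprocity: 5 ≡ 1 and 49 ≡ 1 (mod 4), so (5/49) = +(49/5).
Reduce top mod 5: now compute (4/5).
Pull out 2^2: since 5 ≡ 5 (mod 8), (2/5) = -1, so (2/5)^2 = +1.
Reached (1/5) = 1. Collecting the sign flips along the way, the symbol is +1.

1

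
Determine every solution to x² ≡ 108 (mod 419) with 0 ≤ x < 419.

Since 419 ≡ 3 (mod 4), a square root of 108 is 108^((419+1)/4) = 108^105 mod 419.
Repeated squaring: 108^2≡351, 108^4≡15, 108^8≡225, 108^16≡345, 108^32≡29, 108^64≡3 (mod 419).
108^105 = 108^(64+32+8+1) ≡ 245 (mod 419).
Check: 245² = 60025 ≡ 108 (mod 419). The two roots are 174 and 245.

174, 245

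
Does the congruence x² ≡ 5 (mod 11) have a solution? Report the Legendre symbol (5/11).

1

Reciprocity: 5 ≡ 1 and 11 ≡ 3 (mod 4), so (5/11) = +(11/5).
Reduce top mod 5: now compute (1/5).
Reached (1/5) = 1. Collecting the sign flips along the way, the symbol is +1.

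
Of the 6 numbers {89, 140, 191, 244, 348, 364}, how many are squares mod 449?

(89/449) = +1 → QR.
(140/449) = +1 → QR.
(191/449) = +1 → QR.
(244/449) = +1 → QR.
(348/449) = +1 → QR.
(364/449) = -1 → non-residue.
Total quadratic residues among the 6: 5.

5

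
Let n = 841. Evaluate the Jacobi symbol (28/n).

Pull out 2^2: since 841 ≡ 1 (mod 8), (2/841) = +1, so (2/841)^2 = +1.
Reciprocity: 7 ≡ 3 and 841 ≡ 1 (mod 4), so (7/841) = +(841/7).
Reduce top mod 7: now compute (1/7).
Reached (1/7) = 1. Collecting the sign flips along the way, the symbol is +1.

1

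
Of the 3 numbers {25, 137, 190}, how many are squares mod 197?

(25/197) = +1 → QR.
(137/197) = +1 → QR.
(190/197) = +1 → QR.
Total quadratic residues among the 3: 3.

3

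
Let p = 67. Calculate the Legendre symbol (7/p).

Reciprocity: 7 ≡ 3 and 67 ≡ 3 (mod 4), so (7/67) = −(67/7).
Reduce top mod 7: now compute (4/7).
Pull out 2^2: since 7 ≡ 7 (mod 8), (2/7) = +1, so (2/7)^2 = +1.
Reached (1/7) = 1. Collecting the sign flips along the way, the symbol is -1.

-1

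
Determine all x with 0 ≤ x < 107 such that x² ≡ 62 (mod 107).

Since 107 ≡ 3 (mod 4), a square root of 62 is 62^((107+1)/4) = 62^27 mod 107.
Repeated squaring: 62^2≡99, 62^4≡64, 62^8≡30, 62^16≡44 (mod 107).
62^27 = 62^(16+8+2+1) ≡ 13 (mod 107).
Check: 13² = 169 ≡ 62 (mod 107). The two roots are 13 and 94.

13, 94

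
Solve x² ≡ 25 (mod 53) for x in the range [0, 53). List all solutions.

53 ≡ 1 (mod 4), so we find a root by search.
Trying successive values, 5² = 25 ≡ 25 (mod 53). The other root is 53 − 5 = 48.

5, 48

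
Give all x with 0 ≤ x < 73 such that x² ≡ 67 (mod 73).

73 ≡ 1 (mod 4), so we find a root by search.
Trying successive values, 33² = 1089 ≡ 67 (mod 73). The other root is 73 − 33 = 40.

33, 40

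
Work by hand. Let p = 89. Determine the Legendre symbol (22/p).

Pull out 2: since 89 ≡ 1 (mod 8), (2/89) = +1.
Reciprocity: 11 ≡ 3 and 89 ≡ 1 (mod 4), so (11/89) = +(89/11).
Reduce top mod 11: now compute (1/11).
Reached (1/11) = 1. Collecting the sign flips along the way, the symbol is +1.

1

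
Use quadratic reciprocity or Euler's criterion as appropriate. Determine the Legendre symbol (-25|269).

First reduce: -25 ≡ 244 (mod 269).
Pull out 2^2: since 269 ≡ 5 (mod 8), (2/269) = -1, so (2/269)^2 = +1.
Reciprocity: 61 ≡ 1 and 269 ≡ 1 (mod 4), so (61/269) = +(269/61).
Reduce top mod 61: now compute (25/61).
Reciprocity: 25 ≡ 1 and 61 ≡ 1 (mod 4), so (25/61) = +(61/25).
Reduce top mod 25: now compute (11/25).
Reciprocity: 11 ≡ 3 and 25 ≡ 1 (mod 4), so (11/25) = +(25/11).
Reduce top mod 11: now compute (3/11).
Reciprocity: 3 ≡ 3 and 11 ≡ 3 (mod 4), so (3/11) = −(11/3).
Reduce top mod 3: now compute (2/3).
Pull out 2: since 3 ≡ 3 (mod 8), (2/3) = -1.
Reached (1/3) = 1. Collecting the sign flips along the way, the symbol is +1.

1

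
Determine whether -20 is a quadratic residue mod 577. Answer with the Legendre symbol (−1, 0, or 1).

-1

First reduce: -20 ≡ 557 (mod 577).
Reciprocity: 557 ≡ 1 and 577 ≡ 1 (mod 4), so (557/577) = +(577/557).
Reduce top mod 557: now compute (20/557).
Pull out 2^2: since 557 ≡ 5 (mod 8), (2/557) = -1, so (2/557)^2 = +1.
Reciprocity: 5 ≡ 1 and 557 ≡ 1 (mod 4), so (5/557) = +(557/5).
Reduce top mod 5: now compute (2/5).
Pull out 2: since 5 ≡ 5 (mod 8), (2/5) = -1.
Reached (1/5) = 1. Collecting the sign flips along the way, the symbol is -1.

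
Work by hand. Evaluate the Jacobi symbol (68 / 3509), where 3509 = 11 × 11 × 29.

-1

Pull out 2^2: since 3509 ≡ 5 (mod 8), (2/3509) = -1, so (2/3509)^2 = +1.
Reciprocity: 17 ≡ 1 and 3509 ≡ 1 (mod 4), so (17/3509) = +(3509/17).
Reduce top mod 17: now compute (7/17).
Reciprocity: 7 ≡ 3 and 17 ≡ 1 (mod 4), so (7/17) = +(17/7).
Reduce top mod 7: now compute (3/7).
Reciprocity: 3 ≡ 3 and 7 ≡ 3 (mod 4), so (3/7) = −(7/3).
Reduce top mod 3: now compute (1/3).
Reached (1/3) = 1. Collecting the sign flips along the way, the symbol is -1.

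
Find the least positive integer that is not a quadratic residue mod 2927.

5

(2/2927) = +1, so 2 is a residue.
(3/2927) = +1, so 3 is a residue.
(4/2927) = +1, so 4 is a residue.
(5/2927) = −1, so 5 is the smallest positive non-residue mod 2927.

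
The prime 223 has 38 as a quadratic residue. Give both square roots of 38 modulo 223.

Since 223 ≡ 3 (mod 4), a square root of 38 is 38^((223+1)/4) = 38^56 mod 223.
Repeated squaring: 38^2≡106, 38^4≡86, 38^8≡37, 38^16≡31, 38^32≡69 (mod 223).
38^56 = 38^(32+16+8) ≡ 201 (mod 223).
Check: 201² = 40401 ≡ 38 (mod 223). The two roots are 22 and 201.

22, 201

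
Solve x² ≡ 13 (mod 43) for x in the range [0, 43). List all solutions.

Since 43 ≡ 3 (mod 4), a square root of 13 is 13^((43+1)/4) = 13^11 mod 43.
Repeated squaring: 13^2≡40, 13^4≡9, 13^8≡38 (mod 43).
13^11 = 13^(8+2+1) ≡ 23 (mod 43).
Check: 23² = 529 ≡ 13 (mod 43). The two roots are 20 and 23.

20, 23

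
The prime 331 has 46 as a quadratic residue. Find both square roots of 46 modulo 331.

Since 331 ≡ 3 (mod 4), a square root of 46 is 46^((331+1)/4) = 46^83 mod 331.
Repeated squaring: 46^2≡130, 46^4≡19, 46^8≡30, 46^16≡238, 46^32≡43, 46^64≡194 (mod 331).
46^83 = 46^(64+16+2+1) ≡ 276 (mod 331).
Check: 276² = 76176 ≡ 46 (mod 331). The two roots are 55 and 276.

55, 276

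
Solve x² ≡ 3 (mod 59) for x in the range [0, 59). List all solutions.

11, 48

Since 59 ≡ 3 (mod 4), a square root of 3 is 3^((59+1)/4) = 3^15 mod 59.
Repeated squaring: 3^2≡9, 3^4≡22, 3^8≡12 (mod 59).
3^15 = 3^(8+4+2+1) ≡ 48 (mod 59).
Check: 48² = 2304 ≡ 3 (mod 59). The two roots are 11 and 48.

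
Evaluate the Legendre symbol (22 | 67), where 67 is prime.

Euler's criterion: (22/67) ≡ 22^33 (mod 67).
22^2 ≡ 15 (mod 67)
22^4 ≡ 24 (mod 67)
22^8 ≡ 40 (mod 67)
22^16 ≡ 59 (mod 67)
22^32 ≡ 64 (mod 67)
22^33 = 22^(32+1) ≡ 1 (mod 67).
Result is 1, so (22/67) = 1.

1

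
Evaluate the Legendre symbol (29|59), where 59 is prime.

1

Euler's criterion: (29/59) ≡ 29^29 (mod 59).
29^2 ≡ 15 (mod 59)
29^4 ≡ 48 (mod 59)
29^8 ≡ 3 (mod 59)
29^16 ≡ 9 (mod 59)
29^29 = 29^(16+8+4+1) ≡ 1 (mod 59).
Result is 1, so (29/59) = 1.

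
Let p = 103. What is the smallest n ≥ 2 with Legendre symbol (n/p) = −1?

(2/103) = +1, so 2 is a residue.
(3/103) = −1, so 3 is the smallest positive non-residue mod 103.

3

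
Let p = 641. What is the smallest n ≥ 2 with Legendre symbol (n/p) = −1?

3

(2/641) = +1, so 2 is a residue.
(3/641) = −1, so 3 is the smallest positive non-residue mod 641.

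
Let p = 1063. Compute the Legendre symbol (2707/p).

Euler's criterion: (2707/1063) ≡ 581^531 (mod 1063).
581^2 ≡ 590 (mod 1063)
581^4 ≡ 499 (mod 1063)
581^8 ≡ 259 (mod 1063)
581^16 ≡ 112 (mod 1063)
581^32 ≡ 851 (mod 1063)
581^64 ≡ 298 (mod 1063)
581^128 ≡ 575 (mod 1063)
581^256 ≡ 32 (mod 1063)
581^512 ≡ 1024 (mod 1063)
581^531 = 581^(512+16+2+1) ≡ 1 (mod 1063).
Result is 1, so (2707/1063) = 1.

1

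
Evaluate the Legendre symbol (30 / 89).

Pull out 2: since 89 ≡ 1 (mod 8), (2/89) = +1.
Reciprocity: 15 ≡ 3 and 89 ≡ 1 (mod 4), so (15/89) = +(89/15).
Reduce top mod 15: now compute (14/15).
Pull out 2: since 15 ≡ 7 (mod 8), (2/15) = +1.
Reciprocity: 7 ≡ 3 and 15 ≡ 3 (mod 4), so (7/15) = −(15/7).
Reduce top mod 7: now compute (1/7).
Reached (1/7) = 1. Collecting the sign flips along the way, the symbol is -1.

-1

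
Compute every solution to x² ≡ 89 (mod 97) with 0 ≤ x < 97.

97 ≡ 1 (mod 4), so we find a root by search.
Trying successive values, 34² = 1156 ≡ 89 (mod 97). The other root is 97 − 34 = 63.

34, 63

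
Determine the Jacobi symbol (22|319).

Pull out 2: since 319 ≡ 7 (mod 8), (2/319) = +1.
Reciprocity: 11 ≡ 3 and 319 ≡ 3 (mod 4), so (11/319) = −(319/11).
Reduce top mod 11: now compute (0/11).
Top reduces to 0: gcd > 1, so the symbol is 0.

0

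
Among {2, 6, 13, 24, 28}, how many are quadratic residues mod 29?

(2/29) = -1 → non-residue.
(6/29) = +1 → QR.
(13/29) = +1 → QR.
(24/29) = +1 → QR.
(28/29) = +1 → QR.
Total quadratic residues among the 5: 4.

4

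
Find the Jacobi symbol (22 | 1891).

-1

Pull out 2: since 1891 ≡ 3 (mod 8), (2/1891) = -1.
Reciprocity: 11 ≡ 3 and 1891 ≡ 3 (mod 4), so (11/1891) = −(1891/11).
Reduce top mod 11: now compute (10/11).
Pull out 2: since 11 ≡ 3 (mod 8), (2/11) = -1.
Reciprocity: 5 ≡ 1 and 11 ≡ 3 (mod 4), so (5/11) = +(11/5).
Reduce top mod 5: now compute (1/5).
Reached (1/5) = 1. Collecting the sign flips along the way, the symbol is -1.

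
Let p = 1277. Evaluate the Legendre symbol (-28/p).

First reduce: -28 ≡ 1249 (mod 1277).
Reciprocity: 1249 ≡ 1 and 1277 ≡ 1 (mod 4), so (1249/1277) = +(1277/1249).
Reduce top mod 1249: now compute (28/1249).
Pull out 2^2: since 1249 ≡ 1 (mod 8), (2/1249) = +1, so (2/1249)^2 = +1.
Reciprocity: 7 ≡ 3 and 1249 ≡ 1 (mod 4), so (7/1249) = +(1249/7).
Reduce top mod 7: now compute (3/7).
Reciprocity: 3 ≡ 3 and 7 ≡ 3 (mod 4), so (3/7) = −(7/3).
Reduce top mod 3: now compute (1/3).
Reached (1/3) = 1. Collecting the sign flips along the way, the symbol is -1.

-1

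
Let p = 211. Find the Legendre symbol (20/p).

1

Pull out 2^2: since 211 ≡ 3 (mod 8), (2/211) = -1, so (2/211)^2 = +1.
Reciprocity: 5 ≡ 1 and 211 ≡ 3 (mod 4), so (5/211) = +(211/5).
Reduce top mod 5: now compute (1/5).
Reached (1/5) = 1. Collecting the sign flips along the way, the symbol is +1.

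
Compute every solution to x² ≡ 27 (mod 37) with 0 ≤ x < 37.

37 ≡ 1 (mod 4), so we find a root by search.
Trying successive values, 8² = 64 ≡ 27 (mod 37). The other root is 37 − 8 = 29.

8, 29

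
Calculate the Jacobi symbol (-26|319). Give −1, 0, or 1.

First reduce: -26 ≡ 293 (mod 319).
Reciprocity: 293 ≡ 1 and 319 ≡ 3 (mod 4), so (293/319) = +(319/293).
Reduce top mod 293: now compute (26/293).
Pull out 2: since 293 ≡ 5 (mod 8), (2/293) = -1.
Reciprocity: 13 ≡ 1 and 293 ≡ 1 (mod 4), so (13/293) = +(293/13).
Reduce top mod 13: now compute (7/13).
Reciprocity: 7 ≡ 3 and 13 ≡ 1 (mod 4), so (7/13) = +(13/7).
Reduce top mod 7: now compute (6/7).
Pull out 2: since 7 ≡ 7 (mod 8), (2/7) = +1.
Reciprocity: 3 ≡ 3 and 7 ≡ 3 (mod 4), so (3/7) = −(7/3).
Reduce top mod 3: now compute (1/3).
Reached (1/3) = 1. Collecting the sign flips along the way, the symbol is +1.

1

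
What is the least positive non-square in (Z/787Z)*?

(2/787) = −1, so 2 is the smallest positive non-residue mod 787.

2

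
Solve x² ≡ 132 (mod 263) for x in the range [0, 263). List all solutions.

Since 263 ≡ 3 (mod 4), a square root of 132 is 132^((263+1)/4) = 132^66 mod 263.
Repeated squaring: 132^2≡66, 132^4≡148, 132^8≡75, 132^16≡102, 132^32≡147, 132^64≡43 (mod 263).
132^66 = 132^(64+2) ≡ 208 (mod 263).
Check: 208² = 43264 ≡ 132 (mod 263). The two roots are 55 and 208.

55, 208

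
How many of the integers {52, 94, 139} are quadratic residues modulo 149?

(52/149) = -1 → non-residue.
(94/149) = -1 → non-residue.
(139/149) = -1 → non-residue.
Total quadratic residues among the 3: 0.

0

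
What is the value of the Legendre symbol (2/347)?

-1

Euler's criterion: (2/347) ≡ 2^173 (mod 347).
2^2 ≡ 4 (mod 347)
2^4 ≡ 16 (mod 347)
2^8 ≡ 256 (mod 347)
2^16 ≡ 300 (mod 347)
2^32 ≡ 127 (mod 347)
2^64 ≡ 167 (mod 347)
2^128 ≡ 129 (mod 347)
2^173 = 2^(128+32+8+4+1) ≡ 346 (mod 347).
Result is 346 ≡ −1, so (2/347) = −1.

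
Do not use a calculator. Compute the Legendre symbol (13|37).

-1

Reciprocity: 13 ≡ 1 and 37 ≡ 1 (mod 4), so (13/37) = +(37/13).
Reduce top mod 13: now compute (11/13).
Reciprocity: 11 ≡ 3 and 13 ≡ 1 (mod 4), so (11/13) = +(13/11).
Reduce top mod 11: now compute (2/11).
Pull out 2: since 11 ≡ 3 (mod 8), (2/11) = -1.
Reached (1/11) = 1. Collecting the sign flips along the way, the symbol is -1.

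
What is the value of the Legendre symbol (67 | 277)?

1

Reciprocity: 67 ≡ 3 and 277 ≡ 1 (mod 4), so (67/277) = +(277/67).
Reduce top mod 67: now compute (9/67).
Reciprocity: 9 ≡ 1 and 67 ≡ 3 (mod 4), so (9/67) = +(67/9).
Reduce top mod 9: now compute (4/9).
Pull out 2^2: since 9 ≡ 1 (mod 8), (2/9) = +1, so (2/9)^2 = +1.
Reached (1/9) = 1. Collecting the sign flips along the way, the symbol is +1.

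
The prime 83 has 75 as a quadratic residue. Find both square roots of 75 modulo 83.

18, 65

Since 83 ≡ 3 (mod 4), a square root of 75 is 75^((83+1)/4) = 75^21 mod 83.
Repeated squaring: 75^2≡64, 75^4≡29, 75^8≡11, 75^16≡38 (mod 83).
75^21 = 75^(16+4+1) ≡ 65 (mod 83).
Check: 65² = 4225 ≡ 75 (mod 83). The two roots are 18 and 65.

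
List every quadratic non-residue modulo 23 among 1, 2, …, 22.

Square k = 1,…,11 (k and 23−k give the same square):
1²=1, 2²=4, 3²=9, 4²=16, 5²≡2, 6²≡13, 7²≡3, 8²≡18, 9²≡12, 10²≡8, 11²≡6 (mod 23).
The residues are {1, 2, 3, 4, 6, 8, 9, 12, 13, 16, 18}; the non-residues are the remaining 11 nonzero classes.

5,7,10,11,14,15,17,19,20,21,22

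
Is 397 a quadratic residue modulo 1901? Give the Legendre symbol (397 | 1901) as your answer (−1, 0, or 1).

Reciprocity: 397 ≡ 1 and 1901 ≡ 1 (mod 4), so (397/1901) = +(1901/397).
Reduce top mod 397: now compute (313/397).
Reciprocity: 313 ≡ 1 and 397 ≡ 1 (mod 4), so (313/397) = +(397/313).
Reduce top mod 313: now compute (84/313).
Pull out 2^2: since 313 ≡ 1 (mod 8), (2/313) = +1, so (2/313)^2 = +1.
Reciprocity: 21 ≡ 1 and 313 ≡ 1 (mod 4), so (21/313) = +(313/21).
Reduce top mod 21: now compute (19/21).
Reciprocity: 19 ≡ 3 and 21 ≡ 1 (mod 4), so (19/21) = +(21/19).
Reduce top mod 19: now compute (2/19).
Pull out 2: since 19 ≡ 3 (mod 8), (2/19) = -1.
Reached (1/19) = 1. Collecting the sign flips along the way, the symbol is -1.

-1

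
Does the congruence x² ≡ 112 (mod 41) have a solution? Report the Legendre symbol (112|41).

First reduce: 112 ≡ 30 (mod 41).
Pull out 2: since 41 ≡ 1 (mod 8), (2/41) = +1.
Reciprocity: 15 ≡ 3 and 41 ≡ 1 (mod 4), so (15/41) = +(41/15).
Reduce top mod 15: now compute (11/15).
Reciprocity: 11 ≡ 3 and 15 ≡ 3 (mod 4), so (11/15) = −(15/11).
Reduce top mod 11: now compute (4/11).
Pull out 2^2: since 11 ≡ 3 (mod 8), (2/11) = -1, so (2/11)^2 = +1.
Reached (1/11) = 1. Collecting the sign flips along the way, the symbol is -1.

-1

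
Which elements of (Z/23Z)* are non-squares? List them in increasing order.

Square k = 1,…,11 (k and 23−k give the same square):
1²=1, 2²=4, 3²=9, 4²=16, 5²≡2, 6²≡13, 7²≡3, 8²≡18, 9²≡12, 10²≡8, 11²≡6 (mod 23).
The residues are {1, 2, 3, 4, 6, 8, 9, 12, 13, 16, 18}; the non-residues are the remaining 11 nonzero classes.

5 7 10 11 14 15 17 19 20 21 22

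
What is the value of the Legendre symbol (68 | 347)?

-1

Euler's criterion: (68/347) ≡ 68^173 (mod 347).
68^2 ≡ 113 (mod 347)
68^4 ≡ 277 (mod 347)
68^8 ≡ 42 (mod 347)
68^16 ≡ 29 (mod 347)
68^32 ≡ 147 (mod 347)
68^64 ≡ 95 (mod 347)
68^128 ≡ 3 (mod 347)
68^173 = 68^(128+32+8+4+1) ≡ 346 (mod 347).
Result is 346 ≡ −1, so (68/347) = −1.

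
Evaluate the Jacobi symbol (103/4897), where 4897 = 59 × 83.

1

Reciprocity: 103 ≡ 3 and 4897 ≡ 1 (mod 4), so (103/4897) = +(4897/103).
Reduce top mod 103: now compute (56/103).
Pull out 2^3: since 103 ≡ 7 (mod 8), (2/103) = +1, so (2/103)^3 = +1.
Reciprocity: 7 ≡ 3 and 103 ≡ 3 (mod 4), so (7/103) = −(103/7).
Reduce top mod 7: now compute (5/7).
Reciprocity: 5 ≡ 1 and 7 ≡ 3 (mod 4), so (5/7) = +(7/5).
Reduce top mod 5: now compute (2/5).
Pull out 2: since 5 ≡ 5 (mod 8), (2/5) = -1.
Reached (1/5) = 1. Collecting the sign flips along the way, the symbol is +1.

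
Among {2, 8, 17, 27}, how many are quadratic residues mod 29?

0

(2/29) = -1 → non-residue.
(8/29) = -1 → non-residue.
(17/29) = -1 → non-residue.
(27/29) = -1 → non-residue.
Total quadratic residues among the 4: 0.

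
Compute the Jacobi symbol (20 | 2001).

1

Pull out 2^2: since 2001 ≡ 1 (mod 8), (2/2001) = +1, so (2/2001)^2 = +1.
Reciprocity: 5 ≡ 1 and 2001 ≡ 1 (mod 4), so (5/2001) = +(2001/5).
Reduce top mod 5: now compute (1/5).
Reached (1/5) = 1. Collecting the sign flips along the way, the symbol is +1.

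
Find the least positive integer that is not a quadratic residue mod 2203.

2

(2/2203) = −1, so 2 is the smallest positive non-residue mod 2203.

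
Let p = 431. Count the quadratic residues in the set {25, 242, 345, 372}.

3

(25/431) = +1 → QR.
(242/431) = +1 → QR.
(345/431) = +1 → QR.
(372/431) = -1 → non-residue.
Total quadratic residues among the 4: 3.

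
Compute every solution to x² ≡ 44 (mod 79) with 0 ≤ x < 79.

Since 79 ≡ 3 (mod 4), a square root of 44 is 44^((79+1)/4) = 44^20 mod 79.
Repeated squaring: 44^2≡40, 44^4≡20, 44^8≡5, 44^16≡25 (mod 79).
44^20 = 44^(16+4) ≡ 26 (mod 79).
Check: 26² = 676 ≡ 44 (mod 79). The two roots are 26 and 53.

26, 53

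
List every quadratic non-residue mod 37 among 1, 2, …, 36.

Square k = 1,…,18 (k and 37−k give the same square):
1²=1, 2²=4, 3²=9, 4²=16, 5²=25, 6²=36, 7²≡12, 8²≡27, 9²≡7, 10²≡26, 11²≡10, 12²≡33, 13²≡21, 14²≡11, 15²≡3, 16²≡34, 17²≡30, 18²≡28 (mod 37).
The residues are {1, 3, 4, 7, 9, 10, 11, 12, 16, 21, 25, 26, 27, 28, 30, 33, 34, 36}; the non-residues are the remaining 18 nonzero classes.

2 5 6 8 13 14 15 17 18 19 20 22 23 24 29 31 32 35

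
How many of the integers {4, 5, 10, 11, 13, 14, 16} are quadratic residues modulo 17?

(4/17) = +1 → QR.
(5/17) = -1 → non-residue.
(10/17) = -1 → non-residue.
(11/17) = -1 → non-residue.
(13/17) = +1 → QR.
(14/17) = -1 → non-residue.
(16/17) = +1 → QR.
Total quadratic residues among the 7: 3.

3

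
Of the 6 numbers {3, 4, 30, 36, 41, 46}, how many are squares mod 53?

3

(3/53) = -1 → non-residue.
(4/53) = +1 → QR.
(30/53) = -1 → non-residue.
(36/53) = +1 → QR.
(41/53) = -1 → non-residue.
(46/53) = +1 → QR.
Total quadratic residues among the 6: 3.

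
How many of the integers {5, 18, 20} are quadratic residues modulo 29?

2

(5/29) = +1 → QR.
(18/29) = -1 → non-residue.
(20/29) = +1 → QR.
Total quadratic residues among the 3: 2.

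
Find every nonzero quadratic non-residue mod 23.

5, 7, 10, 11, 14, 15, 17, 19, 20, 21, 22

Square k = 1,…,11 (k and 23−k give the same square):
1²=1, 2²=4, 3²=9, 4²=16, 5²≡2, 6²≡13, 7²≡3, 8²≡18, 9²≡12, 10²≡8, 11²≡6 (mod 23).
The residues are {1, 2, 3, 4, 6, 8, 9, 12, 13, 16, 18}; the non-residues are the remaining 11 nonzero classes.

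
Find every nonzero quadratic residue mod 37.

1,3,4,7,9,10,11,12,16,21,25,26,27,28,30,33,34,36

Square k = 1,…,18 (k and 37−k give the same square):
1²=1, 2²=4, 3²=9, 4²=16, 5²=25, 6²=36, 7²≡12, 8²≡27, 9²≡7, 10²≡26, 11²≡10, 12²≡33, 13²≡21, 14²≡11, 15²≡3, 16²≡34, 17²≡30, 18²≡28 (mod 37).
So the quadratic residues mod 37 are {1, 3, 4, 7, 9, 10, 11, 12, 16, 21, 25, 26, 27, 28, 30, 33, 34, 36}.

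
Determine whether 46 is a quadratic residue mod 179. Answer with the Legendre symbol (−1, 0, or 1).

1

Euler's criterion: (46/179) ≡ 46^89 (mod 179).
46^2 ≡ 147 (mod 179)
46^4 ≡ 129 (mod 179)
46^8 ≡ 173 (mod 179)
46^16 ≡ 36 (mod 179)
46^32 ≡ 43 (mod 179)
46^64 ≡ 59 (mod 179)
46^89 = 46^(64+16+8+1) ≡ 1 (mod 179).
Result is 1, so (46/179) = 1.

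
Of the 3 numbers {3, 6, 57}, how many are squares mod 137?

0

(3/137) = -1 → non-residue.
(6/137) = -1 → non-residue.
(57/137) = -1 → non-residue.
Total quadratic residues among the 3: 0.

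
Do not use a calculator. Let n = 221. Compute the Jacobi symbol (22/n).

Pull out 2: since 221 ≡ 5 (mod 8), (2/221) = -1.
Reciprocity: 11 ≡ 3 and 221 ≡ 1 (mod 4), so (11/221) = +(221/11).
Reduce top mod 11: now compute (1/11).
Reached (1/11) = 1. Collecting the sign flips along the way, the symbol is -1.

-1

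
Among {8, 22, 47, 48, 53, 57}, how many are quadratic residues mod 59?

(8/59) = -1 → non-residue.
(22/59) = +1 → QR.
(47/59) = -1 → non-residue.
(48/59) = +1 → QR.
(53/59) = +1 → QR.
(57/59) = +1 → QR.
Total quadratic residues among the 6: 4.

4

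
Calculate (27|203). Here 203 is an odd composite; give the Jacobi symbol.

1

Reciprocity: 27 ≡ 3 and 203 ≡ 3 (mod 4), so (27/203) = −(203/27).
Reduce top mod 27: now compute (14/27).
Pull out 2: since 27 ≡ 3 (mod 8), (2/27) = -1.
Reciprocity: 7 ≡ 3 and 27 ≡ 3 (mod 4), so (7/27) = −(27/7).
Reduce top mod 7: now compute (6/7).
Pull out 2: since 7 ≡ 7 (mod 8), (2/7) = +1.
Reciprocity: 3 ≡ 3 and 7 ≡ 3 (mod 4), so (3/7) = −(7/3).
Reduce top mod 3: now compute (1/3).
Reached (1/3) = 1. Collecting the sign flips along the way, the symbol is +1.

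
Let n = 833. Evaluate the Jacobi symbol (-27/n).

First reduce: -27 ≡ 806 (mod 833).
Pull out 2: since 833 ≡ 1 (mod 8), (2/833) = +1.
Reciprocity: 403 ≡ 3 and 833 ≡ 1 (mod 4), so (403/833) = +(833/403).
Reduce top mod 403: now compute (27/403).
Reciprocity: 27 ≡ 3 and 403 ≡ 3 (mod 4), so (27/403) = −(403/27).
Reduce top mod 27: now compute (25/27).
Reciprocity: 25 ≡ 1 and 27 ≡ 3 (mod 4), so (25/27) = +(27/25).
Reduce top mod 25: now compute (2/25).
Pull out 2: since 25 ≡ 1 (mod 8), (2/25) = +1.
Reached (1/25) = 1. Collecting the sign flips along the way, the symbol is -1.

-1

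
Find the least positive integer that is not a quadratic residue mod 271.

(2/271) = +1, so 2 is a residue.
(3/271) = −1, so 3 is the smallest positive non-residue mod 271.

3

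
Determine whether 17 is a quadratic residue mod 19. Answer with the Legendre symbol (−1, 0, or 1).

1

Reciprocity: 17 ≡ 1 and 19 ≡ 3 (mod 4), so (17/19) = +(19/17).
Reduce top mod 17: now compute (2/17).
Pull out 2: since 17 ≡ 1 (mod 8), (2/17) = +1.
Reached (1/17) = 1. Collecting the sign flips along the way, the symbol is +1.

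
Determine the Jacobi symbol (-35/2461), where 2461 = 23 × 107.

1

First reduce: -35 ≡ 2426 (mod 2461).
Pull out 2: since 2461 ≡ 5 (mod 8), (2/2461) = -1.
Reciprocity: 1213 ≡ 1 and 2461 ≡ 1 (mod 4), so (1213/2461) = +(2461/1213).
Reduce top mod 1213: now compute (35/1213).
Reciprocity: 35 ≡ 3 and 1213 ≡ 1 (mod 4), so (35/1213) = +(1213/35).
Reduce top mod 35: now compute (23/35).
Reciprocity: 23 ≡ 3 and 35 ≡ 3 (mod 4), so (23/35) = −(35/23).
Reduce top mod 23: now compute (12/23).
Pull out 2^2: since 23 ≡ 7 (mod 8), (2/23) = +1, so (2/23)^2 = +1.
Reciprocity: 3 ≡ 3 and 23 ≡ 3 (mod 4), so (3/23) = −(23/3).
Reduce top mod 3: now compute (2/3).
Pull out 2: since 3 ≡ 3 (mod 8), (2/3) = -1.
Reached (1/3) = 1. Collecting the sign flips along the way, the symbol is +1.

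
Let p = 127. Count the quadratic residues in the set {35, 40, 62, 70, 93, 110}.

3

(35/127) = +1 → QR.
(40/127) = -1 → non-residue.
(62/127) = +1 → QR.
(70/127) = +1 → QR.
(93/127) = -1 → non-residue.
(110/127) = -1 → non-residue.
Total quadratic residues among the 6: 3.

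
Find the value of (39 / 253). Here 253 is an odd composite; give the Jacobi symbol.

-1

Reciprocity: 39 ≡ 3 and 253 ≡ 1 (mod 4), so (39/253) = +(253/39).
Reduce top mod 39: now compute (19/39).
Reciprocity: 19 ≡ 3 and 39 ≡ 3 (mod 4), so (19/39) = −(39/19).
Reduce top mod 19: now compute (1/19).
Reached (1/19) = 1. Collecting the sign flips along the way, the symbol is -1.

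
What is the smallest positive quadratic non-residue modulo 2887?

3

(2/2887) = +1, so 2 is a residue.
(3/2887) = −1, so 3 is the smallest positive non-residue mod 2887.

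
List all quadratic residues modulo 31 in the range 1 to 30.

1 2 4 5 7 8 9 10 14 16 18 19 20 25 28

Square k = 1,…,15 (k and 31−k give the same square):
1²=1, 2²=4, 3²=9, 4²=16, 5²=25, 6²≡5, 7²≡18, 8²≡2, 9²≡19, 10²≡7, 11²≡28, 12²≡20, 13²≡14, 14²≡10, 15²≡8 (mod 31).
So the quadratic residues mod 31 are {1, 2, 4, 5, 7, 8, 9, 10, 14, 16, 18, 19, 20, 25, 28}.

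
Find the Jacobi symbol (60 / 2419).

Pull out 2^2: since 2419 ≡ 3 (mod 8), (2/2419) = -1, so (2/2419)^2 = +1.
Reciprocity: 15 ≡ 3 and 2419 ≡ 3 (mod 4), so (15/2419) = −(2419/15).
Reduce top mod 15: now compute (4/15).
Pull out 2^2: since 15 ≡ 7 (mod 8), (2/15) = +1, so (2/15)^2 = +1.
Reached (1/15) = 1. Collecting the sign flips along the way, the symbol is -1.

-1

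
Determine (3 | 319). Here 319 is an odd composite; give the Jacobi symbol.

Reciprocity: 3 ≡ 3 and 319 ≡ 3 (mod 4), so (3/319) = −(319/3).
Reduce top mod 3: now compute (1/3).
Reached (1/3) = 1. Collecting the sign flips along the way, the symbol is -1.

-1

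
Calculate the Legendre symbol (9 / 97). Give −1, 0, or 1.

Reciprocity: 9 ≡ 1 and 97 ≡ 1 (mod 4), so (9/97) = +(97/9).
Reduce top mod 9: now compute (7/9).
Reciprocity: 7 ≡ 3 and 9 ≡ 1 (mod 4), so (7/9) = +(9/7).
Reduce top mod 7: now compute (2/7).
Pull out 2: since 7 ≡ 7 (mod 8), (2/7) = +1.
Reached (1/7) = 1. Collecting the sign flips along the way, the symbol is +1.

1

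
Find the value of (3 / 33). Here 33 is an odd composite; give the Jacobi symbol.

Reciprocity: 3 ≡ 3 and 33 ≡ 1 (mod 4), so (3/33) = +(33/3).
Reduce top mod 3: now compute (0/3).
Top reduces to 0: gcd > 1, so the symbol is 0.

0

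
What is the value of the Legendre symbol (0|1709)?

0

Top reduces to 0: gcd > 1, so the symbol is 0.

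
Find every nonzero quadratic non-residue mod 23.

5 7 10 11 14 15 17 19 20 21 22

Square k = 1,…,11 (k and 23−k give the same square):
1²=1, 2²=4, 3²=9, 4²=16, 5²≡2, 6²≡13, 7²≡3, 8²≡18, 9²≡12, 10²≡8, 11²≡6 (mod 23).
The residues are {1, 2, 3, 4, 6, 8, 9, 12, 13, 16, 18}; the non-residues are the remaining 11 nonzero classes.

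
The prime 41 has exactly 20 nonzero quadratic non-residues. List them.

Square k = 1,…,20 (k and 41−k give the same square):
1²=1, 2²=4, 3²=9, 4²=16, 5²=25, 6²=36, 7²≡8, 8²≡23, 9²≡40, 10²≡18, 11²≡39, 12²≡21, 13²≡5, 14²≡32, 15²≡20, 16²≡10, 17²≡2, 18²≡37, 19²≡33, 20²≡31 (mod 41).
The residues are {1, 2, 4, 5, 8, 9, 10, 16, 18, 20, 21, 23, 25, 31, 32, 33, 36, 37, 39, 40}; the non-residues are the remaining 20 nonzero classes.

3 6 7 11 12 13 14 15 17 19 22 24 26 27 28 29 30 34 35 38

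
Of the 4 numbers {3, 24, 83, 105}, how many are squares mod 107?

3

(3/107) = +1 → QR.
(24/107) = -1 → non-residue.
(83/107) = +1 → QR.
(105/107) = +1 → QR.
Total quadratic residues among the 4: 3.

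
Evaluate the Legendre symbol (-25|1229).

1

First reduce: -25 ≡ 1204 (mod 1229).
Pull out 2^2: since 1229 ≡ 5 (mod 8), (2/1229) = -1, so (2/1229)^2 = +1.
Reciprocity: 301 ≡ 1 and 1229 ≡ 1 (mod 4), so (301/1229) = +(1229/301).
Reduce top mod 301: now compute (25/301).
Reciprocity: 25 ≡ 1 and 301 ≡ 1 (mod 4), so (25/301) = +(301/25).
Reduce top mod 25: now compute (1/25).
Reached (1/25) = 1. Collecting the sign flips along the way, the symbol is +1.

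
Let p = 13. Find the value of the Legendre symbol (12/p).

Euler's criterion: (12/13) ≡ 12^6 (mod 13).
12^2 ≡ 1 (mod 13)
12^4 ≡ 1 (mod 13)
12^6 = 12^(4+2) ≡ 1 (mod 13).
Result is 1, so (12/13) = 1.

1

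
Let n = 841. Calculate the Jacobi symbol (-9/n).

1

First reduce: -9 ≡ 832 (mod 841).
Pull out 2^6: since 841 ≡ 1 (mod 8), (2/841) = +1, so (2/841)^6 = +1.
Reciprocity: 13 ≡ 1 and 841 ≡ 1 (mod 4), so (13/841) = +(841/13).
Reduce top mod 13: now compute (9/13).
Reciprocity: 9 ≡ 1 and 13 ≡ 1 (mod 4), so (9/13) = +(13/9).
Reduce top mod 9: now compute (4/9).
Pull out 2^2: since 9 ≡ 1 (mod 8), (2/9) = +1, so (2/9)^2 = +1.
Reached (1/9) = 1. Collecting the sign flips along the way, the symbol is +1.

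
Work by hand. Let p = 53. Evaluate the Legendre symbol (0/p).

0

Top reduces to 0: gcd > 1, so the symbol is 0.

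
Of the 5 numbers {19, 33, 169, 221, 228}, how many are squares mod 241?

2

(19/241) = -1 → non-residue.
(33/241) = -1 → non-residue.
(169/241) = +1 → QR.
(221/241) = +1 → QR.
(228/241) = -1 → non-residue.
Total quadratic residues among the 5: 2.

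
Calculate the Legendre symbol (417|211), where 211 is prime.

-1

First reduce: 417 ≡ 206 (mod 211).
Pull out 2: since 211 ≡ 3 (mod 8), (2/211) = -1.
Reciprocity: 103 ≡ 3 and 211 ≡ 3 (mod 4), so (103/211) = −(211/103).
Reduce top mod 103: now compute (5/103).
Reciprocity: 5 ≡ 1 and 103 ≡ 3 (mod 4), so (5/103) = +(103/5).
Reduce top mod 5: now compute (3/5).
Reciprocity: 3 ≡ 3 and 5 ≡ 1 (mod 4), so (3/5) = +(5/3).
Reduce top mod 3: now compute (2/3).
Pull out 2: since 3 ≡ 3 (mod 8), (2/3) = -1.
Reached (1/3) = 1. Collecting the sign flips along the way, the symbol is -1.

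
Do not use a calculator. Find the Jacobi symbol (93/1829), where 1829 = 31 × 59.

Reciprocity: 93 ≡ 1 and 1829 ≡ 1 (mod 4), so (93/1829) = +(1829/93).
Reduce top mod 93: now compute (62/93).
Pull out 2: since 93 ≡ 5 (mod 8), (2/93) = -1.
Reciprocity: 31 ≡ 3 and 93 ≡ 1 (mod 4), so (31/93) = +(93/31).
Reduce top mod 31: now compute (0/31).
Top reduces to 0: gcd > 1, so the symbol is 0.

0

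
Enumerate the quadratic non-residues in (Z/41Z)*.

Square k = 1,…,20 (k and 41−k give the same square):
1²=1, 2²=4, 3²=9, 4²=16, 5²=25, 6²=36, 7²≡8, 8²≡23, 9²≡40, 10²≡18, 11²≡39, 12²≡21, 13²≡5, 14²≡32, 15²≡20, 16²≡10, 17²≡2, 18²≡37, 19²≡33, 20²≡31 (mod 41).
The residues are {1, 2, 4, 5, 8, 9, 10, 16, 18, 20, 21, 23, 25, 31, 32, 33, 36, 37, 39, 40}; the non-residues are the remaining 20 nonzero classes.

3 6 7 11 12 13 14 15 17 19 22 24 26 27 28 29 30 34 35 38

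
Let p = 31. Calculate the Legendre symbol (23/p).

Reciprocity: 23 ≡ 3 and 31 ≡ 3 (mod 4), so (23/31) = −(31/23).
Reduce top mod 23: now compute (8/23).
Pull out 2^3: since 23 ≡ 7 (mod 8), (2/23) = +1, so (2/23)^3 = +1.
Reached (1/23) = 1. Collecting the sign flips along the way, the symbol is -1.

-1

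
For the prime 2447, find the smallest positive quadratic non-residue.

(2/2447) = +1, so 2 is a residue.
(3/2447) = +1, so 3 is a residue.
(4/2447) = +1, so 4 is a residue.
(5/2447) = −1, so 5 is the smallest positive non-residue mod 2447.

5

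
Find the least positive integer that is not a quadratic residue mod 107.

(2/107) = −1, so 2 is the smallest positive non-residue mod 107.

2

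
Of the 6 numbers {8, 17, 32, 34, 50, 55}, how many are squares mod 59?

1

(8/59) = -1 → non-residue.
(17/59) = +1 → QR.
(32/59) = -1 → non-residue.
(34/59) = -1 → non-residue.
(50/59) = -1 → non-residue.
(55/59) = -1 → non-residue.
Total quadratic residues among the 6: 1.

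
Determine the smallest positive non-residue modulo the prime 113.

(2/113) = +1, so 2 is a residue.
(3/113) = −1, so 3 is the smallest positive non-residue mod 113.

3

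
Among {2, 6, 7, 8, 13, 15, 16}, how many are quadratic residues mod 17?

5

(2/17) = +1 → QR.
(6/17) = -1 → non-residue.
(7/17) = -1 → non-residue.
(8/17) = +1 → QR.
(13/17) = +1 → QR.
(15/17) = +1 → QR.
(16/17) = +1 → QR.
Total quadratic residues among the 7: 5.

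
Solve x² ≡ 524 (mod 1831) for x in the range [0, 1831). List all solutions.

351, 1480

Since 1831 ≡ 3 (mod 4), a square root of 524 is 524^((1831+1)/4) = 524^458 mod 1831.
Repeated squaring: 524^2≡1757, 524^4≡1814, 524^8≡289, 524^16≡1126, 524^32≡824, 524^64≡1506, 524^128≡1258, 524^256≡580 (mod 1831).
524^458 = 524^(256+128+64+8+2) ≡ 351 (mod 1831).
Check: 351² = 123201 ≡ 524 (mod 1831). The two roots are 351 and 1480.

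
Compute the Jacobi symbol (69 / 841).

Reciprocity: 69 ≡ 1 and 841 ≡ 1 (mod 4), so (69/841) = +(841/69).
Reduce top mod 69: now compute (13/69).
Reciprocity: 13 ≡ 1 and 69 ≡ 1 (mod 4), so (13/69) = +(69/13).
Reduce top mod 13: now compute (4/13).
Pull out 2^2: since 13 ≡ 5 (mod 8), (2/13) = -1, so (2/13)^2 = +1.
Reached (1/13) = 1. Collecting the sign flips along the way, the symbol is +1.

1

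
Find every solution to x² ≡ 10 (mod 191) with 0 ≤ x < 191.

34, 157

Since 191 ≡ 3 (mod 4), a square root of 10 is 10^((191+1)/4) = 10^48 mod 191.
Repeated squaring: 10^2≡100, 10^4≡68, 10^8≡40, 10^16≡72, 10^32≡27 (mod 191).
10^48 = 10^(32+16) ≡ 34 (mod 191).
Check: 34² = 1156 ≡ 10 (mod 191). The two roots are 34 and 157.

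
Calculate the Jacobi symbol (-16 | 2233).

1

First reduce: -16 ≡ 2217 (mod 2233).
Reciprocity: 2217 ≡ 1 and 2233 ≡ 1 (mod 4), so (2217/2233) = +(2233/2217).
Reduce top mod 2217: now compute (16/2217).
Pull out 2^4: since 2217 ≡ 1 (mod 8), (2/2217) = +1, so (2/2217)^4 = +1.
Reached (1/2217) = 1. Collecting the sign flips along the way, the symbol is +1.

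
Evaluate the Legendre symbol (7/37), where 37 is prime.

Euler's criterion: (7/37) ≡ 7^18 (mod 37).
7^2 ≡ 12 (mod 37)
7^4 ≡ 33 (mod 37)
7^8 ≡ 16 (mod 37)
7^16 ≡ 34 (mod 37)
7^18 = 7^(16+2) ≡ 1 (mod 37).
Result is 1, so (7/37) = 1.

1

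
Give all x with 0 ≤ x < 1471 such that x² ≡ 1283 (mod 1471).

65, 1406

Since 1471 ≡ 3 (mod 4), a square root of 1283 is 1283^((1471+1)/4) = 1283^368 mod 1471.
Repeated squaring: 1283^2≡40, 1283^4≡129, 1283^8≡460, 1283^16≡1247, 1283^32≡162, 1283^64≡1237, 1283^128≡329, 1283^256≡858 (mod 1471).
1283^368 = 1283^(256+64+32+16) ≡ 1406 (mod 1471).
Check: 1406² = 1976836 ≡ 1283 (mod 1471). The two roots are 65 and 1406.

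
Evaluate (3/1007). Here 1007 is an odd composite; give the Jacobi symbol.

1

Reciprocity: 3 ≡ 3 and 1007 ≡ 3 (mod 4), so (3/1007) = −(1007/3).
Reduce top mod 3: now compute (2/3).
Pull out 2: since 3 ≡ 3 (mod 8), (2/3) = -1.
Reached (1/3) = 1. Collecting the sign flips along the way, the symbol is +1.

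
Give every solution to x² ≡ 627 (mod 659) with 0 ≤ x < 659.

Since 659 ≡ 3 (mod 4), a square root of 627 is 627^((659+1)/4) = 627^165 mod 659.
Repeated squaring: 627^2≡365, 627^4≡107, 627^8≡246, 627^16≡547, 627^32≡23, 627^64≡529, 627^128≡425 (mod 659).
627^165 = 627^(128+32+4+1) ≡ 351 (mod 659).
Check: 351² = 123201 ≡ 627 (mod 659). The two roots are 308 and 351.

308, 351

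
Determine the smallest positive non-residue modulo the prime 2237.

2

(2/2237) = −1, so 2 is the smallest positive non-residue mod 2237.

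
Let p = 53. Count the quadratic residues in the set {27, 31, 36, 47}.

2

(27/53) = -1 → non-residue.
(31/53) = -1 → non-residue.
(36/53) = +1 → QR.
(47/53) = +1 → QR.
Total quadratic residues among the 4: 2.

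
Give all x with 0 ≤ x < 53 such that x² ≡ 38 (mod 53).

53 ≡ 1 (mod 4), so we find a root by search.
Trying successive values, 12² = 144 ≡ 38 (mod 53). The other root is 53 − 12 = 41.

12, 41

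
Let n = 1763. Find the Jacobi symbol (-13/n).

First reduce: -13 ≡ 1750 (mod 1763).
Pull out 2: since 1763 ≡ 3 (mod 8), (2/1763) = -1.
Reciprocity: 875 ≡ 3 and 1763 ≡ 3 (mod 4), so (875/1763) = −(1763/875).
Reduce top mod 875: now compute (13/875).
Reciprocity: 13 ≡ 1 and 875 ≡ 3 (mod 4), so (13/875) = +(875/13).
Reduce top mod 13: now compute (4/13).
Pull out 2^2: since 13 ≡ 5 (mod 8), (2/13) = -1, so (2/13)^2 = +1.
Reached (1/13) = 1. Collecting the sign flips along the way, the symbol is +1.

1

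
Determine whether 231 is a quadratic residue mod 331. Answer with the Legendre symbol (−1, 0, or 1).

-1

Euler's criterion: (231/331) ≡ 231^165 (mod 331).
231^2 ≡ 70 (mod 331)
231^4 ≡ 266 (mod 331)
231^8 ≡ 253 (mod 331)
231^16 ≡ 126 (mod 331)
231^32 ≡ 319 (mod 331)
231^64 ≡ 144 (mod 331)
231^128 ≡ 214 (mod 331)
231^165 = 231^(128+32+4+1) ≡ 330 (mod 331).
Result is 330 ≡ −1, so (231/331) = −1.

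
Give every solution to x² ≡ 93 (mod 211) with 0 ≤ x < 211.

84, 127

Since 211 ≡ 3 (mod 4), a square root of 93 is 93^((211+1)/4) = 93^53 mod 211.
Repeated squaring: 93^2≡209, 93^4≡4, 93^8≡16, 93^16≡45, 93^32≡126 (mod 211).
93^53 = 93^(32+16+4+1) ≡ 84 (mod 211).
Check: 84² = 7056 ≡ 93 (mod 211). The two roots are 84 and 127.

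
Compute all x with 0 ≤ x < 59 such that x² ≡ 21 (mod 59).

27, 32

Since 59 ≡ 3 (mod 4), a square root of 21 is 21^((59+1)/4) = 21^15 mod 59.
Repeated squaring: 21^2≡28, 21^4≡17, 21^8≡53 (mod 59).
21^15 = 21^(8+4+2+1) ≡ 27 (mod 59).
Check: 27² = 729 ≡ 21 (mod 59). The two roots are 27 and 32.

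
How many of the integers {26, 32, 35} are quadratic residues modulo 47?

1

(26/47) = -1 → non-residue.
(32/47) = +1 → QR.
(35/47) = -1 → non-residue.
Total quadratic residues among the 3: 1.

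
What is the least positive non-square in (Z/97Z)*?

5

(2/97) = +1, so 2 is a residue.
(3/97) = +1, so 3 is a residue.
(4/97) = +1, so 4 is a residue.
(5/97) = −1, so 5 is the smallest positive non-residue mod 97.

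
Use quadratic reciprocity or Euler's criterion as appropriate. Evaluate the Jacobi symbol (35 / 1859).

-1

Reciprocity: 35 ≡ 3 and 1859 ≡ 3 (mod 4), so (35/1859) = −(1859/35).
Reduce top mod 35: now compute (4/35).
Pull out 2^2: since 35 ≡ 3 (mod 8), (2/35) = -1, so (2/35)^2 = +1.
Reached (1/35) = 1. Collecting the sign flips along the way, the symbol is -1.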